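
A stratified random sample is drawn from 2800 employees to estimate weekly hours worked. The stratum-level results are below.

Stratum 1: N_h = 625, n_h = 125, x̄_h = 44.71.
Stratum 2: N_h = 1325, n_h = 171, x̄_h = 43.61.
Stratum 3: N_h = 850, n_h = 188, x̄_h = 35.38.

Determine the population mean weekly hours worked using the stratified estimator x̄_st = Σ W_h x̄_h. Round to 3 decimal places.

x̄_st ≈ 41.357

N = Σ N_h = 2800. Stratum weights W_h = N_h/N.
x̄_st = (625·44.71 + 1325·43.61 + 850·35.38) / 2800 = 41.35714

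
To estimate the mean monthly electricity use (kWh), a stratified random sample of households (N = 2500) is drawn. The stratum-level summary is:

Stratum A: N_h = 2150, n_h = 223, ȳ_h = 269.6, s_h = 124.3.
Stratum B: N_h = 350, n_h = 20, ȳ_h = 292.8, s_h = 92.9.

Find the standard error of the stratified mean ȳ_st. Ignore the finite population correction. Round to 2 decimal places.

SE(ȳ_st) ≈ 7.73

V̂(ȳ_st) = Σ W_h² s_h²/n_h, with W_h = N_h/N and N = 2500:
  stratum A: (2150/2500)²·124.3²/223 = 51.243
  stratum B: (350/2500)²·92.9²/20 = 8.4578
V̂(ȳ_st) = 59.7008
SE(ȳ_st) = √59.7008 = 7.72663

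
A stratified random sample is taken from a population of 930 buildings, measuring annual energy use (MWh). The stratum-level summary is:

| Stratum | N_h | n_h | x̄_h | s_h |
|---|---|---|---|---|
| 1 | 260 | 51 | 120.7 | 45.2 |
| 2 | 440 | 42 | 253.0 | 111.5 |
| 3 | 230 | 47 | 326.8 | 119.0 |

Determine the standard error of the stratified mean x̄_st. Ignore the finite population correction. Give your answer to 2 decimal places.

SE(x̄_st) ≈ 9.37

V̂(x̄_st) = Σ W_h² s_h²/n_h, with W_h = N_h/N and N = 930:
  stratum 1: (260/930)²·45.2²/51 = 3.13103
  stratum 2: (440/930)²·111.5²/42 = 66.2582
  stratum 3: (230/930)²·119.0²/47 = 18.4283
V̂(x̄_st) = 87.8176
SE(x̄_st) = √87.8176 = 9.3711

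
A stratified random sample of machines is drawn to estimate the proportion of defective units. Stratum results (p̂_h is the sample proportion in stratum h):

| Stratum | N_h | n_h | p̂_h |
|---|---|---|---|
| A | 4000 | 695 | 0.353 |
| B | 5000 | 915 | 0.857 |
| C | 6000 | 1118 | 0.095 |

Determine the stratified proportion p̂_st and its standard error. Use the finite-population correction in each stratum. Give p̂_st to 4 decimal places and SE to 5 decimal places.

p̂_st ≈ 0.4178, SE ≈ 0.00644

N = 15000; stratum weights W_h = N_h/N.
p̂_st = Σ W_h p̂_h = (4000·0.353 + 5000·0.857 + 6000·0.095)/15000 = 0.41780
V̂(p̂_st) = Σ W_h² (1 − n_h/N_h) p̂_h(1−p̂_h)/(n_h−1):
  stratum A: (4000/15000)²·(1 − 695/4000)·0.353·0.647/694 = 1.93361e-05
  stratum B: (5000/15000)²·(1 − 915/5000)·0.857·0.143/914 = 1.21717e-05
  stratum C: (6000/15000)²·(1 − 1118/6000)·0.095·0.905/1117 = 1.00204e-05
V̂(p̂_st) = 4.15282e-05; SE = √V̂ = 0.00644423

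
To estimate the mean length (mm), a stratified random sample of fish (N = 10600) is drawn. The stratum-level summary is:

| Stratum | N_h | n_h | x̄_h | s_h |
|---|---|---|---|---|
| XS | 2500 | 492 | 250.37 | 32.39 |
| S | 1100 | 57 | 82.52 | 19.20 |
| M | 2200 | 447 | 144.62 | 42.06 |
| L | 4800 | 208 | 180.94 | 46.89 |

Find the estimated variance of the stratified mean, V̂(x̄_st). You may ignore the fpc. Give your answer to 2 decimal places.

V̂(x̄_st) = Σ W_h² s_h²/n_h, with W_h = N_h/N and N = 10600:
  stratum XS: (2500/10600)²·32.39²/492 = 0.118611
  stratum S: (1100/10600)²·19.20²/57 = 0.0696468
  stratum M: (2200/10600)²·42.06²/447 = 0.170477
  stratum L: (4800/10600)²·46.89²/208 = 2.16754
V̂(x̄_st) = 2.52628

V̂(x̄_st) ≈ 2.53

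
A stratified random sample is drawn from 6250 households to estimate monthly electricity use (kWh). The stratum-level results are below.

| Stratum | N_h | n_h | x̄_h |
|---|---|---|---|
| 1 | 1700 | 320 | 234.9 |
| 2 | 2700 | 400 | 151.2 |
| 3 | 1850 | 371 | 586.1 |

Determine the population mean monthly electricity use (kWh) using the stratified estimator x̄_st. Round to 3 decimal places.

x̄_st ≈ 302.697

N = Σ N_h = 6250. Stratum weights W_h = N_h/N.
x̄_st = (1700·234.9 + 2700·151.2 + 1850·586.1) / 6250 = 302.69680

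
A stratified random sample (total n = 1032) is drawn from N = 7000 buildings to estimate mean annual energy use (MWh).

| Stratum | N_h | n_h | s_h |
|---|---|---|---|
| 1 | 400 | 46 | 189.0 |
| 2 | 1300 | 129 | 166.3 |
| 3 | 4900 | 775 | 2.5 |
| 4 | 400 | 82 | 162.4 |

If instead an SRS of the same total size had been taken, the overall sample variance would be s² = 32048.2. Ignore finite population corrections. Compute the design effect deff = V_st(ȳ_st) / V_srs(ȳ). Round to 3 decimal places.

V̂(ȳ_st) = Σ W_h² s_h²/n_h, with W_h = N_h/N and N = 7000:
  stratum 1: (400/7000)²·189.0²/46 = 2.53565
  stratum 2: (1300/7000)²·166.3²/129 = 7.3941
  stratum 3: (4900/7000)²·2.5²/775 = 0.00395161
  stratum 4: (400/7000)²·162.4²/82 = 1.05022
V_st = 10.9839
V_srs = s²/n = 32048.2/1032 = 31.0545
deff = V_st / V_srs = 10.9839/31.0545 = 0.3537

deff ≈ 0.354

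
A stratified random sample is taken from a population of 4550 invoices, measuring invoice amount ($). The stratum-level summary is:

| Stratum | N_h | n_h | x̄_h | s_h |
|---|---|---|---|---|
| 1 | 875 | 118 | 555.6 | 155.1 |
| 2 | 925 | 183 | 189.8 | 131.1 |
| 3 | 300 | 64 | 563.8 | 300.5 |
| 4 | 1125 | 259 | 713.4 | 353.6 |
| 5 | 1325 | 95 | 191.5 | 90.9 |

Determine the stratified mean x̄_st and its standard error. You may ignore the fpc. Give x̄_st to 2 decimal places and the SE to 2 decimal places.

x̄_st = Σ W_h x̄_h = (875·555.6 + 925·189.8 + 300·563.8 + 1125·713.4 + 1325·191.5)/4550 = 414.76209
V̂(x̄_st) = Σ W_h² s_h²/n_h, with W_h = N_h/N and N = 4550:
  stratum 1: (875/4550)²·155.1²/118 = 7.53937
  stratum 2: (925/4550)²·131.1²/183 = 3.88164
  stratum 3: (300/4550)²·300.5²/64 = 6.13379
  stratum 4: (1125/4550)²·353.6²/259 = 29.5126
  stratum 5: (1325/4550)²·90.9²/95 = 7.37587
V̂(x̄_st) = 54.4432
SE(x̄_st) = √54.4432 = 7.37857

x̄_st ≈ 414.76, SE ≈ 7.38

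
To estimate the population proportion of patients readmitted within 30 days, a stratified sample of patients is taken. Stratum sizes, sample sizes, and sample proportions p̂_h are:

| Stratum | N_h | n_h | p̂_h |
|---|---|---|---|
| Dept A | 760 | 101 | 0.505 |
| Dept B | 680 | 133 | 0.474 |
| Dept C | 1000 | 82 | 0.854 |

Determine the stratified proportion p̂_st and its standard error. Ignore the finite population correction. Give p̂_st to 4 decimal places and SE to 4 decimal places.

N = 2440; stratum weights W_h = N_h/N.
p̂_st = Σ W_h p̂_h = (760·0.505 + 680·0.474 + 1000·0.854)/2440 = 0.63939
V̂(p̂_st) = Σ W_h² p̂_h(1−p̂_h)/(n_h−1):
  stratum Dept A: (760/2440)²·0.505·0.495/100 = 0.000242518
  stratum Dept B: (680/2440)²·0.474·0.526/132 = 0.000146699
  stratum Dept C: (1000/2440)²·0.854·0.146/81 = 0.000258551
V̂(p̂_st) = 0.000647768; SE = √V̂ = 0.0254513

p̂_st ≈ 0.6394, SE ≈ 0.0255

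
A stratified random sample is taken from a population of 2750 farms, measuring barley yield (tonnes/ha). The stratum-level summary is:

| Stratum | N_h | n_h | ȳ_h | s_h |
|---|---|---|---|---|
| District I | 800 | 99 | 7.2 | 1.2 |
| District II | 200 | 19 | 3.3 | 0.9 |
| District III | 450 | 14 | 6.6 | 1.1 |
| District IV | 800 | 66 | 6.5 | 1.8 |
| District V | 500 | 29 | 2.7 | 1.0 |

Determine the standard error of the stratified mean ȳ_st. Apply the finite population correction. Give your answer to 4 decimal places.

SE(ȳ_st) ≈ 0.0917

V̂(ȳ_st) = Σ W_h² (1 − n_h/N_h) s_h²/n_h, with W_h = N_h/N and N = 2750:
  stratum District I: (800/2750)²·(1 − 99/800)·1.2²/99 = 0.00107862
  stratum District II: (200/2750)²·(1 − 19/200)·0.9²/19 = 0.000204068
  stratum District III: (450/2750)²·(1 − 14/450)·1.1²/14 = 0.00224229
  stratum District IV: (800/2750)²·(1 − 66/800)·1.8²/66 = 0.00381173
  stratum District V: (500/2750)²·(1 − 29/500)·1.0²/29 = 0.00107381
V̂(ȳ_st) = 0.00841051
SE(ȳ_st) = √0.00841051 = 0.0917089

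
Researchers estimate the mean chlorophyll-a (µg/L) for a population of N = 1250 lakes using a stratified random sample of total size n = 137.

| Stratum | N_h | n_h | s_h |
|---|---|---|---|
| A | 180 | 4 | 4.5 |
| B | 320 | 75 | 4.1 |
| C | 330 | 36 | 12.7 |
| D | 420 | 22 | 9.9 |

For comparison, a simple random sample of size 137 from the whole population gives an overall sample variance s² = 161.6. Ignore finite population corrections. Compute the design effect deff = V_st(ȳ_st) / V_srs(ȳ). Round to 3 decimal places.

V̂(ȳ_st) = Σ W_h² s_h²/n_h, with W_h = N_h/N and N = 1250:
  stratum A: (180/1250)²·4.5²/4 = 0.104976
  stratum B: (320/1250)²·4.1²/75 = 0.0146888
  stratum C: (330/1250)²·12.7²/36 = 0.312257
  stratum D: (420/1250)²·9.9²/22 = 0.502952
V_st = 0.934874
V_srs = s²/n = 161.6/137 = 1.17956
deff = V_st / V_srs = 0.934874/1.17956 = 0.7926

deff ≈ 0.793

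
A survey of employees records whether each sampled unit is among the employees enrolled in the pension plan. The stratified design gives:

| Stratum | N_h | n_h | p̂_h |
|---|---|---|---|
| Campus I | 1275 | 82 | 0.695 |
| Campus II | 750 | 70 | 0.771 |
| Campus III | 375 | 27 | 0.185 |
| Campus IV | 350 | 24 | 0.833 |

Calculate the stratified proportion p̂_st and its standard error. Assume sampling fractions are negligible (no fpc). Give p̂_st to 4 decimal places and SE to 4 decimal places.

p̂_st ≈ 0.6637, SE ≈ 0.0310

N = 2750; stratum weights W_h = N_h/N.
p̂_st = Σ W_h p̂_h = (1275·0.695 + 750·0.771 + 375·0.185 + 350·0.833)/2750 = 0.66375
V̂(p̂_st) = Σ W_h² p̂_h(1−p̂_h)/(n_h−1):
  stratum Campus I: (1275/2750)²·0.695·0.305/81 = 0.000562542
  stratum Campus II: (750/2750)²·0.771·0.229/69 = 0.000190326
  stratum Campus III: (375/2750)²·0.185·0.815/26 = 0.000107833
  stratum Campus IV: (350/2750)²·0.833·0.167/23 = 9.79725e-05
V̂(p̂_st) = 0.000958673; SE = √V̂ = 0.0309625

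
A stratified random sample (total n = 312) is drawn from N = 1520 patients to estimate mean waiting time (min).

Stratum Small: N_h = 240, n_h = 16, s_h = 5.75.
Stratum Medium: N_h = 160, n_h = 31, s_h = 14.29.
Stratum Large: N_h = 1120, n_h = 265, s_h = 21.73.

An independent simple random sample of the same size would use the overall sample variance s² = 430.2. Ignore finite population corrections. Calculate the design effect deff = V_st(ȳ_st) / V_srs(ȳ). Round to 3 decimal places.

deff ≈ 0.792

V̂(ȳ_st) = Σ W_h² s_h²/n_h, with W_h = N_h/N and N = 1520:
  stratum Small: (240/1520)²·5.75²/16 = 0.0515171
  stratum Medium: (160/1520)²·14.29²/31 = 0.0729887
  stratum Large: (1120/1520)²·21.73²/265 = 0.967436
V_st = 1.09194
V_srs = s²/n = 430.2/312 = 1.37885
deff = V_st / V_srs = 1.09194/1.37885 = 0.7919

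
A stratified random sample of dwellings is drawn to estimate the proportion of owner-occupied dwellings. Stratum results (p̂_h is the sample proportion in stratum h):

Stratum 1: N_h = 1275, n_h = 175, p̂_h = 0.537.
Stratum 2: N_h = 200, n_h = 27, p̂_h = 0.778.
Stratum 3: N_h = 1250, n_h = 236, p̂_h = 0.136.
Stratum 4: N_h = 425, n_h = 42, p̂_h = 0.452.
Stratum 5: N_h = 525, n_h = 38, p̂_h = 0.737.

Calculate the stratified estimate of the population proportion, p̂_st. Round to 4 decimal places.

p̂_st ≈ 0.4325

N = 3675; stratum weights W_h = N_h/N.
p̂_st = Σ W_h p̂_h = (1275·0.537 + 200·0.778 + 1250·0.136 + 425·0.452 + 525·0.737)/3675 = 0.43246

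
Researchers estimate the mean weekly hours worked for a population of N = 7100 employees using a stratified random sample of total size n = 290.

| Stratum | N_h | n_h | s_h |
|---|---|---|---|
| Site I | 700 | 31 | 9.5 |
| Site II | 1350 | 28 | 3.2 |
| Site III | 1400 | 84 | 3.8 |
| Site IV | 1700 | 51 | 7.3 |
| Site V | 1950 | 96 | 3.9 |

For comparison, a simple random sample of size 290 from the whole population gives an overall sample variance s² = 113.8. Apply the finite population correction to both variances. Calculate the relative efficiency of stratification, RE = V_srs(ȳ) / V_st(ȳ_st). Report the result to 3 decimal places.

V̂(ȳ_st) = Σ W_h² (1 − n_h/N_h) s_h²/n_h, with W_h = N_h/N and N = 7100:
  stratum Site I: (700/7100)²·(1 − 31/700)·9.5²/31 = 0.0270454
  stratum Site II: (1350/7100)²·(1 − 28/1350)·3.2²/28 = 0.0129476
  stratum Site III: (1400/7100)²·(1 − 84/1400)·3.8²/84 = 0.00628283
  stratum Site IV: (1700/7100)²·(1 − 51/1700)·7.3²/51 = 0.058107
  stratum Site V: (1950/7100)²·(1 − 96/1950)·3.9²/96 = 0.0113628
V_st = 0.115746
V_srs = (1 − 290/7100)·113.8/290 = 0.376386
Relative efficiency = V_srs / V_st = 0.376386/0.115746 = 3.2518

RE ≈ 3.252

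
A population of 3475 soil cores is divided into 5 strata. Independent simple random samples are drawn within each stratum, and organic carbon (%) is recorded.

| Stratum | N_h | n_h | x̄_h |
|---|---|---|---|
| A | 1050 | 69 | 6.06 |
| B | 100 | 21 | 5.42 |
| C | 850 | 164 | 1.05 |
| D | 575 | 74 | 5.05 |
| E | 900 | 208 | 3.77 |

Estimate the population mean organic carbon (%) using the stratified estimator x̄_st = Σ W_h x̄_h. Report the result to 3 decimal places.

x̄_st ≈ 4.056

N = Σ N_h = 3475. Stratum weights W_h = N_h/N.
x̄_st = (1050·6.06 + 100·5.42 + 850·1.05 + 575·5.05 + 900·3.77) / 3475 = 4.05590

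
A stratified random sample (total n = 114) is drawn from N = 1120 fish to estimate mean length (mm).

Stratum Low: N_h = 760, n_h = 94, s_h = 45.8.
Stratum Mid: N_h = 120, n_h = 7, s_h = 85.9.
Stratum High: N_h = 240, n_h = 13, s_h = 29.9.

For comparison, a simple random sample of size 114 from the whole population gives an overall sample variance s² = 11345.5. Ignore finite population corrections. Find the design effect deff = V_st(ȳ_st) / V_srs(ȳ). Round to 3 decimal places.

V̂(ȳ_st) = Σ W_h² s_h²/n_h, with W_h = N_h/N and N = 1120:
  stratum Low: (760/1120)²·45.8²/94 = 10.2753
  stratum Mid: (120/1120)²·85.9²/7 = 12.1008
  stratum High: (240/1120)²·29.9²/13 = 3.15781
V_st = 25.5339
V_srs = s²/n = 11345.5/114 = 99.5219
deff = V_st / V_srs = 25.5339/99.5219 = 0.2566

deff ≈ 0.257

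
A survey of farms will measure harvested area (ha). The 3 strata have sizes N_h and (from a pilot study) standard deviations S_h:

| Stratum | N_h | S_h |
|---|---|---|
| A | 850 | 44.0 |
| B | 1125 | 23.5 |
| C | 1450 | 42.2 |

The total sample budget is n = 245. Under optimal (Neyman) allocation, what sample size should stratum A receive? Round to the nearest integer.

Neyman allocation: n_h = n · N_h S_h / Σ N_i S_i, with n = 245.
  stratum A: N_h·S_h = 850·44.0 = 37400.00
  stratum B: N_h·S_h = 1125·23.5 = 26437.50
  stratum C: N_h·S_h = 1450·42.2 = 61190.00
Σ N_h S_h = 125027.50
n for stratum A = 245·37400.00/125027.50 = 73.288 → 73

73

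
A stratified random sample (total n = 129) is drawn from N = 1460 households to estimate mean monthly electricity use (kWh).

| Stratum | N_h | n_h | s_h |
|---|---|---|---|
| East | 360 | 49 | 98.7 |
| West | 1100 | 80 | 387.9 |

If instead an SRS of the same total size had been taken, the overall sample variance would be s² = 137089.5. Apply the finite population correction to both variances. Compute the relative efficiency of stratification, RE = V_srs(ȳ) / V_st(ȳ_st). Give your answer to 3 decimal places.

V̂(ȳ_st) = Σ W_h² (1 − n_h/N_h) s_h²/n_h, with W_h = N_h/N and N = 1460:
  stratum East: (360/1460)²·(1 − 49/360)·98.7²/49 = 10.4423
  stratum West: (1100/1460)²·(1 − 80/1100)·387.9²/80 = 990.003
V_st = 1000.45
V_srs = (1 − 129/1460)·137089.5/129 = 968.812
Relative efficiency = V_srs / V_st = 968.812/1000.45 = 0.9684

RE ≈ 0.968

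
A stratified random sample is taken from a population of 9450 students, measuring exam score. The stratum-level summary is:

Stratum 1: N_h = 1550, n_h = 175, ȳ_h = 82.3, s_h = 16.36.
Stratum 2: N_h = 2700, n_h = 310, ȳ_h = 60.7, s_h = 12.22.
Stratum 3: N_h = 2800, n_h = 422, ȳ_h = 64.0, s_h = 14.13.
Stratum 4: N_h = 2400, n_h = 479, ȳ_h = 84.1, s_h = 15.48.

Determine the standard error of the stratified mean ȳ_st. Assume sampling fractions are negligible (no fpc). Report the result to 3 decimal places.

V̂(ȳ_st) = Σ W_h² s_h²/n_h, with W_h = N_h/N and N = 9450:
  stratum 1: (1550/9450)²·16.36²/175 = 0.0411461
  stratum 2: (2700/9450)²·12.22²/310 = 0.0393228
  stratum 3: (2800/9450)²·14.13²/422 = 0.041536
  stratum 4: (2400/9450)²·15.48²/479 = 0.0322675
V̂(ȳ_st) = 0.154272
SE(ȳ_st) = √0.154272 = 0.392775

SE(ȳ_st) ≈ 0.393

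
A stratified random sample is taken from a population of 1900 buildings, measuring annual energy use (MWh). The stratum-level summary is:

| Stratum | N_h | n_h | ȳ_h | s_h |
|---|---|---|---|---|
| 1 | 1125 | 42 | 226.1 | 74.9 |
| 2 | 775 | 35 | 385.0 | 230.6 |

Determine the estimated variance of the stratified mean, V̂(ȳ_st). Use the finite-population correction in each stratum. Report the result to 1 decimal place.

V̂(ȳ_st) ≈ 286.4

V̂(ȳ_st) = Σ W_h² (1 − n_h/N_h) s_h²/n_h, with W_h = N_h/N and N = 1900:
  stratum 1: (1125/1900)²·(1 − 42/1125)·74.9²/42 = 45.0804
  stratum 2: (775/1900)²·(1 − 35/775)·230.6²/35 = 241.366
V̂(ȳ_st) = 286.447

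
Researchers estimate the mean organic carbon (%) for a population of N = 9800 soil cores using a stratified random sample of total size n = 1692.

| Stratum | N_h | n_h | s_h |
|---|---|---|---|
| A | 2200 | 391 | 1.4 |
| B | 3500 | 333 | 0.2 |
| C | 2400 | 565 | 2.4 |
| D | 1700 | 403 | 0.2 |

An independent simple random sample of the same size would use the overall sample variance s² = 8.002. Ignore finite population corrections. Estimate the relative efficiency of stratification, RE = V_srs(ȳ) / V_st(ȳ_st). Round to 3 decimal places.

RE ≈ 5.360

V̂(ȳ_st) = Σ W_h² s_h²/n_h, with W_h = N_h/N and N = 9800:
  stratum A: (2200/9800)²·1.4²/391 = 0.000252623
  stratum B: (3500/9800)²·0.2²/333 = 1.53214e-05
  stratum C: (2400/9800)²·2.4²/565 = 0.000611427
  stratum D: (1700/9800)²·0.2²/403 = 2.98676e-06
V_st = 0.000882358
V_srs = s²/n = 8.002/1692 = 0.00472931
Relative efficiency = V_srs / V_st = 0.00472931/0.000882358 = 5.3599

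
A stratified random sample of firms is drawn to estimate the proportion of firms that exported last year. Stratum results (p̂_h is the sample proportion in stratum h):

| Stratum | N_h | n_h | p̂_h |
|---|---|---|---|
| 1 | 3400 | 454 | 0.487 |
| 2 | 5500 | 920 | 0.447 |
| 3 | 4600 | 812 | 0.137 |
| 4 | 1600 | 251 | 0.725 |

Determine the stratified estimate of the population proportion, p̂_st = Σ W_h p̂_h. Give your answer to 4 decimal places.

N = 15100; stratum weights W_h = N_h/N.
p̂_st = Σ W_h p̂_h = (3400·0.487 + 5500·0.447 + 4600·0.137 + 1600·0.725)/15100 = 0.39103

p̂_st ≈ 0.3910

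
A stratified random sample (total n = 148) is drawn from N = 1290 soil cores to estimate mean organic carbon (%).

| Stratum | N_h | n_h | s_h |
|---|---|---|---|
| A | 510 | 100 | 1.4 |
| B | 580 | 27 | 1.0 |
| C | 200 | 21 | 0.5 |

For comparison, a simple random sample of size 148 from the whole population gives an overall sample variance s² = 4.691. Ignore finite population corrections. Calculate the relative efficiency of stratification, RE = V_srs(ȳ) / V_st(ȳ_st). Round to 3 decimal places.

RE ≈ 2.925

V̂(ȳ_st) = Σ W_h² s_h²/n_h, with W_h = N_h/N and N = 1290:
  stratum A: (510/1290)²·1.4²/100 = 0.00306349
  stratum B: (580/1290)²·1.0²/27 = 0.00748709
  stratum C: (200/1290)²·0.5²/21 = 0.000286155
V_st = 0.0108367
V_srs = s²/n = 4.691/148 = 0.0316959
Relative efficiency = V_srs / V_st = 0.0316959/0.0108367 = 2.9249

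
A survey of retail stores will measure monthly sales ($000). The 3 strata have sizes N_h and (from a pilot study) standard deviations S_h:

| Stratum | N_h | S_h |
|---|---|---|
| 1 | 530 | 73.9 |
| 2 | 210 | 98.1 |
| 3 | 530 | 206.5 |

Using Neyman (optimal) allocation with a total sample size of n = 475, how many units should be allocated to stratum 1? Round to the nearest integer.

Neyman allocation: n_h = n · N_h S_h / Σ N_i S_i, with n = 475.
  stratum 1: N_h·S_h = 530·73.9 = 39167.00
  stratum 2: N_h·S_h = 210·98.1 = 20601.00
  stratum 3: N_h·S_h = 530·206.5 = 109445.00
Σ N_h S_h = 169213.00
n for stratum 1 = 475·39167.00/169213.00 = 109.946 → 110

110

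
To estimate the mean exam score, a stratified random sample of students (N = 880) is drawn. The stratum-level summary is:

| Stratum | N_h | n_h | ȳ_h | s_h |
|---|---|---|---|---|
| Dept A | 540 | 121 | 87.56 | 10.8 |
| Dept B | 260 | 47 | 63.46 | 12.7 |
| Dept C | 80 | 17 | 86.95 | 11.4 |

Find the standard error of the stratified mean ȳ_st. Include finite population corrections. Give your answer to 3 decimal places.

SE(ȳ_st) ≈ 0.759

V̂(ȳ_st) = Σ W_h² (1 − n_h/N_h) s_h²/n_h, with W_h = N_h/N and N = 880:
  stratum Dept A: (540/880)²·(1 − 121/540)·10.8²/121 = 0.281647
  stratum Dept B: (260/880)²·(1 − 47/260)·12.7²/47 = 0.245413
  stratum Dept C: (80/880)²·(1 − 17/80)·11.4²/17 = 0.0497538
V̂(ȳ_st) = 0.576813
SE(ȳ_st) = √0.576813 = 0.759482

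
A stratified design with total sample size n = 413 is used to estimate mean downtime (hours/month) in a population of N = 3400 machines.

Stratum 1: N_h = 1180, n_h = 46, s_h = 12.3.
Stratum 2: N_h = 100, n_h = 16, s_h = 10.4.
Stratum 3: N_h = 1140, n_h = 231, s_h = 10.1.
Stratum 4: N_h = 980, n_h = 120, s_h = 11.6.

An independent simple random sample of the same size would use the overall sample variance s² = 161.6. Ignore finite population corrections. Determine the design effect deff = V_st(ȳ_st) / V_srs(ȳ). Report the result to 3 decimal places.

V̂(ȳ_st) = Σ W_h² s_h²/n_h, with W_h = N_h/N and N = 3400:
  stratum 1: (1180/3400)²·12.3²/46 = 0.396149
  stratum 2: (100/3400)²·10.4²/16 = 0.00584775
  stratum 3: (1140/3400)²·10.1²/231 = 0.0496458
  stratum 4: (980/3400)²·11.6²/120 = 0.0931599
V_st = 0.544802
V_srs = s²/n = 161.6/413 = 0.391283
deff = V_st / V_srs = 0.544802/0.391283 = 1.3923

deff ≈ 1.392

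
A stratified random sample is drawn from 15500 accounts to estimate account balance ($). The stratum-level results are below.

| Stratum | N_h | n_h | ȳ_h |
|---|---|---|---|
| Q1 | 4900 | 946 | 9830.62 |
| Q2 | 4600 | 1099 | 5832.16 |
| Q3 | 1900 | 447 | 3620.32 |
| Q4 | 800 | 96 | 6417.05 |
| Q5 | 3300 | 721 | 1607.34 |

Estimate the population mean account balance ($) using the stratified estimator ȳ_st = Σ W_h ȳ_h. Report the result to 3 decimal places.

ȳ_st ≈ 5955.771

N = Σ N_h = 15500. Stratum weights W_h = N_h/N.
ȳ_st = (4900·9830.62 + 4600·5832.16 + 1900·3620.32 + 800·6417.05 + 3300·1607.34) / 15500 = 5955.77058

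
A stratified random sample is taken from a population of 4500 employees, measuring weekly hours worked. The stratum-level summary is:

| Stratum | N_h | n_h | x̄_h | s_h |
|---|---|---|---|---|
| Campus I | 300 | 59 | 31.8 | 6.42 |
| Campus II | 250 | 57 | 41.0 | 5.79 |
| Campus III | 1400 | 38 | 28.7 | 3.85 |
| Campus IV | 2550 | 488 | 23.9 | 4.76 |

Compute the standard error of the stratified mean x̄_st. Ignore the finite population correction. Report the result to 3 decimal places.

V̂(x̄_st) = Σ W_h² s_h²/n_h, with W_h = N_h/N and N = 4500:
  stratum Campus I: (300/4500)²·6.42²/59 = 0.00310481
  stratum Campus II: (250/4500)²·5.79²/57 = 0.00181525
  stratum Campus III: (1400/4500)²·3.85²/38 = 0.0377545
  stratum Campus IV: (2550/4500)²·4.76²/488 = 0.014909
V̂(x̄_st) = 0.0575836
SE(x̄_st) = √0.0575836 = 0.239966

SE(x̄_st) ≈ 0.240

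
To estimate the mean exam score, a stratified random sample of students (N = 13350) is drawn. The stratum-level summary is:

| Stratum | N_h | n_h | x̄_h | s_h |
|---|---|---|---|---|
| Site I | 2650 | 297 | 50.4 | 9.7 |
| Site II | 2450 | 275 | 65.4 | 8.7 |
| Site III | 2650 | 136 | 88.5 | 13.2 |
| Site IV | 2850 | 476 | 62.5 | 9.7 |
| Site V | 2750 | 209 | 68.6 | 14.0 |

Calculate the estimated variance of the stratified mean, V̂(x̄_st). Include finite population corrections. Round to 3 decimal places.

V̂(x̄_st) ≈ 0.111

V̂(x̄_st) = Σ W_h² (1 − n_h/N_h) s_h²/n_h, with W_h = N_h/N and N = 13350:
  stratum Site I: (2650/13350)²·(1 − 297/2650)·9.7²/297 = 0.0110839
  stratum Site II: (2450/13350)²·(1 − 275/2450)·8.7²/275 = 0.00822941
  stratum Site III: (2650/13350)²·(1 − 136/2650)·13.2²/136 = 0.0478914
  stratum Site IV: (2850/13350)²·(1 − 476/2850)·9.7²/476 = 0.00750412
  stratum Site V: (2750/13350)²·(1 − 209/2750)·14.0²/209 = 0.0367692
V̂(x̄_st) = 0.111478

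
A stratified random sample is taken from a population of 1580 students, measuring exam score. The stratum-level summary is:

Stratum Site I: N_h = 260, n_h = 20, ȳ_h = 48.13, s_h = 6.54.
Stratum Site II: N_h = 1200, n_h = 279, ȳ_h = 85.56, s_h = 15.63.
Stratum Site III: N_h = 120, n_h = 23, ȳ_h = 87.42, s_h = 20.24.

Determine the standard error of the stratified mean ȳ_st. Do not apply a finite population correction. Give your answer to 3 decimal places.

V̂(ȳ_st) = Σ W_h² s_h²/n_h, with W_h = N_h/N and N = 1580:
  stratum Site I: (260/1580)²·6.54²/20 = 0.0579106
  stratum Site II: (1200/1580)²·15.63²/279 = 0.505082
  stratum Site III: (120/1580)²·20.24²/23 = 0.10274
V̂(ȳ_st) = 0.665733
SE(ȳ_st) = √0.665733 = 0.815925

SE(ȳ_st) ≈ 0.816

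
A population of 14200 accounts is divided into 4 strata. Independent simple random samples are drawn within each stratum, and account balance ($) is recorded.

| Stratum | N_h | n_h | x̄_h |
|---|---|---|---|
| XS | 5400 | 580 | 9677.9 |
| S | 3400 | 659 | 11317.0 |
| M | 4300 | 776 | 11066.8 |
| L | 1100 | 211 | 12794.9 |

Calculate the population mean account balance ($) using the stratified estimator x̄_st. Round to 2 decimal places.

N = Σ N_h = 14200. Stratum weights W_h = N_h/N.
x̄_st = (5400·9677.9 + 3400·11317.0 + 4300·11066.8 + 1100·12794.9) / 14200 = 10732.4007

x̄_st ≈ 10732.40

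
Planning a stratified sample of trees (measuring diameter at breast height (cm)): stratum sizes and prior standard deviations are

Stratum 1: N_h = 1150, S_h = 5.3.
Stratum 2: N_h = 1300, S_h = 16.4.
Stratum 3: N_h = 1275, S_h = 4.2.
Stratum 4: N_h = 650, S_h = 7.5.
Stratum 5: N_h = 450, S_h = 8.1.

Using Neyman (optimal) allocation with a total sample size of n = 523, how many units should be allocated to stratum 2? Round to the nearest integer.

270

Neyman allocation: n_h = n · N_h S_h / Σ N_i S_i, with n = 523.
  stratum 1: N_h·S_h = 1150·5.3 = 6095.00
  stratum 2: N_h·S_h = 1300·16.4 = 21320.00
  stratum 3: N_h·S_h = 1275·4.2 = 5355.00
  stratum 4: N_h·S_h = 650·7.5 = 4875.00
  stratum 5: N_h·S_h = 450·8.1 = 3645.00
Σ N_h S_h = 41290.00
n for stratum 2 = 523·21320.00/41290.00 = 270.050 → 270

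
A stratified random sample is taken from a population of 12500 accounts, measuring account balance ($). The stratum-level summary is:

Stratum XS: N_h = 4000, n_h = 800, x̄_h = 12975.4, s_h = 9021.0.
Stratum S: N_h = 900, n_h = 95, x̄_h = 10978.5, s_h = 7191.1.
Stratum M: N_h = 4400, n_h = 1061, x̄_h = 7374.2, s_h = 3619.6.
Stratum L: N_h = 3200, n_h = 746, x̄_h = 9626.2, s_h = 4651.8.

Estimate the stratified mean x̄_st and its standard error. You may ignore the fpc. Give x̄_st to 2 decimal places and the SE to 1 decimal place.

x̄_st = Σ W_h x̄_h = (4000·12975.4 + 900·10978.5 + 4400·7374.2 + 3200·9626.2)/12500 = 10002.60560
V̂(x̄_st) = Σ W_h² s_h²/n_h, with W_h = N_h/N and N = 12500:
  stratum XS: (4000/12500)²·9021.0²/800 = 10416.4
  stratum S: (900/12500)²·7191.1²/95 = 2821.84
  stratum M: (4400/12500)²·3619.6²/1061 = 1530
  stratum L: (3200/12500)²·4651.8²/746 = 1901
V̂(x̄_st) = 16669.3
SE(x̄_st) = √16669.3 = 129.11

x̄_st ≈ 10002.61, SE ≈ 129.1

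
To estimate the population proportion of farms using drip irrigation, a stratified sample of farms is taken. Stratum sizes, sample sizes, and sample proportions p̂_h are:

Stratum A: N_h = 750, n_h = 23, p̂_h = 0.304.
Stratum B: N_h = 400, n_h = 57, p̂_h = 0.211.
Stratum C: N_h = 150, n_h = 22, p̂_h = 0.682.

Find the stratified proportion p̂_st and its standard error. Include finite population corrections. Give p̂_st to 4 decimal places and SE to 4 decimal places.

N = 1300; stratum weights W_h = N_h/N.
p̂_st = Σ W_h p̂_h = (750·0.304 + 400·0.211 + 150·0.682)/1300 = 0.31900
V̂(p̂_st) = Σ W_h² (1 − n_h/N_h) p̂_h(1−p̂_h)/(n_h−1):
  stratum A: (750/1300)²·(1 − 23/750)·0.304·0.696/22 = 0.00310291
  stratum B: (400/1300)²·(1 − 57/400)·0.211·0.789/56 = 0.000241345
  stratum C: (150/1300)²·(1 − 22/150)·0.682·0.318/21 = 0.000117329
V̂(p̂_st) = 0.00346158; SE = √V̂ = 0.0588352

p̂_st ≈ 0.3190, SE ≈ 0.0588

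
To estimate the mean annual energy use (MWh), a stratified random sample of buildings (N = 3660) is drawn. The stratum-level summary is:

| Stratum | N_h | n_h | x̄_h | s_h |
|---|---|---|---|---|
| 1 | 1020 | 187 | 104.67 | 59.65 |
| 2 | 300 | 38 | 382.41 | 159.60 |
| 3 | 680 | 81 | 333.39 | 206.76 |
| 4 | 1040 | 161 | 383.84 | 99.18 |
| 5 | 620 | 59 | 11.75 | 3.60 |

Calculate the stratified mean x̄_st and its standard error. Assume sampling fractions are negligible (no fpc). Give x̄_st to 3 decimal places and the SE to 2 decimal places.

x̄_st = Σ W_h x̄_h = (1020·104.67 + 300·382.41 + 680·333.39 + 1040·383.84 + 620·11.75)/3660 = 233.51645
V̂(x̄_st) = Σ W_h² s_h²/n_h, with W_h = N_h/N and N = 3660:
  stratum 1: (1020/3660)²·59.65²/187 = 1.47781
  stratum 2: (300/3660)²·159.60²/38 = 4.50363
  stratum 3: (680/3660)²·206.76²/81 = 18.2181
  stratum 4: (1040/3660)²·99.18²/161 = 4.93318
  stratum 5: (620/3660)²·3.60²/59 = 0.00630339
V̂(x̄_st) = 29.139
SE(x̄_st) = √29.139 = 5.39806

x̄_st ≈ 233.516, SE ≈ 5.40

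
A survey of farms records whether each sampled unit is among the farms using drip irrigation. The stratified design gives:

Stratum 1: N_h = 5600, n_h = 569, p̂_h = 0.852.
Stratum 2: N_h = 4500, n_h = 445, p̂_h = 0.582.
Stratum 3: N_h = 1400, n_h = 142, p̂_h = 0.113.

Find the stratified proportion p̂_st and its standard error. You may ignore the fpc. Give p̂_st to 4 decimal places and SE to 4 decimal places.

N = 11500; stratum weights W_h = N_h/N.
p̂_st = Σ W_h p̂_h = (5600·0.852 + 4500·0.582 + 1400·0.113)/11500 = 0.65638
V̂(p̂_st) = Σ W_h² p̂_h(1−p̂_h)/(n_h−1):
  stratum 1: (5600/11500)²·0.852·0.148/568 = 5.26421e-05
  stratum 2: (4500/11500)²·0.582·0.418/444 = 8.38968e-05
  stratum 3: (1400/11500)²·0.113·0.887/141 = 1.05352e-05
V̂(p̂_st) = 0.000147074; SE = √V̂ = 0.0121274

p̂_st ≈ 0.6564, SE ≈ 0.0121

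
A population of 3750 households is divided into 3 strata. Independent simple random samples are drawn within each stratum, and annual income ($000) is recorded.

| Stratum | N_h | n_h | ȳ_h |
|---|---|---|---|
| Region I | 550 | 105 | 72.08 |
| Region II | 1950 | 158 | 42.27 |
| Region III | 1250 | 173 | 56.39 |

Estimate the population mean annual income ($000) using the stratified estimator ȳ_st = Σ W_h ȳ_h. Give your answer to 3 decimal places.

ȳ_st ≈ 51.349

N = Σ N_h = 3750. Stratum weights W_h = N_h/N.
ȳ_st = (550·72.08 + 1950·42.27 + 1250·56.39) / 3750 = 51.34880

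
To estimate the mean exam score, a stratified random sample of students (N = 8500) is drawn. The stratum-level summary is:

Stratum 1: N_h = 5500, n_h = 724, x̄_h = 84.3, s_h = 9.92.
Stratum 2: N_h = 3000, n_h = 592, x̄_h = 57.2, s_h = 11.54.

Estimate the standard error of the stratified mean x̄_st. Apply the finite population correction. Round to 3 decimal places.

V̂(x̄_st) = Σ W_h² (1 − n_h/N_h) s_h²/n_h, with W_h = N_h/N and N = 8500:
  stratum 1: (5500/8500)²·(1 − 724/5500)·9.92²/724 = 0.0494167
  stratum 2: (3000/8500)²·(1 − 592/3000)·11.54²/592 = 0.0224921
V̂(x̄_st) = 0.0719088
SE(x̄_st) = √0.0719088 = 0.268158

SE(x̄_st) ≈ 0.268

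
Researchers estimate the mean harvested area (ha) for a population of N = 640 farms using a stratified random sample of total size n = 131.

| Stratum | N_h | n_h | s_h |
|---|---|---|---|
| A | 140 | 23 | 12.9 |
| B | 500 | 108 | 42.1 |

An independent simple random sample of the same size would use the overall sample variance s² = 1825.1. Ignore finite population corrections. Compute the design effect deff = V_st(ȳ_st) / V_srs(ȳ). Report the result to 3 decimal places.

V̂(ȳ_st) = Σ W_h² s_h²/n_h, with W_h = N_h/N and N = 640:
  stratum A: (140/640)²·12.9²/23 = 0.346216
  stratum B: (500/640)²·42.1²/108 = 10.0166
V_st = 10.3628
V_srs = s²/n = 1825.1/131 = 13.9321
deff = V_st / V_srs = 10.3628/13.9321 = 0.7438

deff ≈ 0.744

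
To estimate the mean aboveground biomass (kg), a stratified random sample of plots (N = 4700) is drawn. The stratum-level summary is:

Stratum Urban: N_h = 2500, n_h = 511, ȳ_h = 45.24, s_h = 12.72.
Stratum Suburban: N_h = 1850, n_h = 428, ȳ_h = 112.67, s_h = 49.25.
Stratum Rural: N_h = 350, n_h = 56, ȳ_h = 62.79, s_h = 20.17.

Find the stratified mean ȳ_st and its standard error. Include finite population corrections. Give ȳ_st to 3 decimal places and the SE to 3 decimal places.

ȳ_st = Σ W_h ȳ_h = (2500·45.24 + 1850·112.67 + 350·62.79)/4700 = 73.08851
V̂(ȳ_st) = Σ W_h² (1 − n_h/N_h) s_h²/n_h, with W_h = N_h/N and N = 4700:
  stratum Urban: (2500/4700)²·(1 − 511/2500)·12.72²/511 = 0.0712742
  stratum Suburban: (1850/4700)²·(1 − 428/1850)·49.25²/428 = 0.674908
  stratum Rural: (350/4700)²·(1 − 56/350)·20.17²/56 = 0.033841
V̂(ȳ_st) = 0.780023
SE(ȳ_st) = √0.780023 = 0.883189

ȳ_st ≈ 73.089, SE ≈ 0.883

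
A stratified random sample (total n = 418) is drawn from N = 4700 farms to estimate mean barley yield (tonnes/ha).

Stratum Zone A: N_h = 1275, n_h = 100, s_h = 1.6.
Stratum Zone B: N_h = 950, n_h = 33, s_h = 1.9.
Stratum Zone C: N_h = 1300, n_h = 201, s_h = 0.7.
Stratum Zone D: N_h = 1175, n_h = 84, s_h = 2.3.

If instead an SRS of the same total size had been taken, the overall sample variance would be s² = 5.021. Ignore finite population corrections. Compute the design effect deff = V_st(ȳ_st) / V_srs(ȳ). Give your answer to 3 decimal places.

V̂(ȳ_st) = Σ W_h² s_h²/n_h, with W_h = N_h/N and N = 4700:
  stratum Zone A: (1275/4700)²·1.6²/100 = 0.00188393
  stratum Zone B: (950/4700)²·1.9²/33 = 0.00446935
  stratum Zone C: (1300/4700)²·0.7²/201 = 0.000186505
  stratum Zone D: (1175/4700)²·2.3²/84 = 0.00393601
V_st = 0.0104758
V_srs = s²/n = 5.021/418 = 0.012012
deff = V_st / V_srs = 0.0104758/0.012012 = 0.8721

deff ≈ 0.872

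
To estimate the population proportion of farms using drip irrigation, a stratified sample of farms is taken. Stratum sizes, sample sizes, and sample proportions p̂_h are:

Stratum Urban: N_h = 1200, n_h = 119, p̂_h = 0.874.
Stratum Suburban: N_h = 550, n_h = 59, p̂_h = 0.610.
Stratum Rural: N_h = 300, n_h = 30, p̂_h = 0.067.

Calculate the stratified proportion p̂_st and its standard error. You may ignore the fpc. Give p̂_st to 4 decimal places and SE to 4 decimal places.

p̂_st ≈ 0.6851, SE ≈ 0.0257

N = 2050; stratum weights W_h = N_h/N.
p̂_st = Σ W_h p̂_h = (1200·0.874 + 550·0.610 + 300·0.067)/2050 = 0.68507
V̂(p̂_st) = Σ W_h² p̂_h(1−p̂_h)/(n_h−1):
  stratum Urban: (1200/2050)²·0.874·0.126/118 = 0.000319783
  stratum Suburban: (550/2050)²·0.610·0.390/58 = 0.000295246
  stratum Rural: (300/2050)²·0.067·0.933/29 = 4.61629e-05
V̂(p̂_st) = 0.000661192; SE = √V̂ = 0.0257136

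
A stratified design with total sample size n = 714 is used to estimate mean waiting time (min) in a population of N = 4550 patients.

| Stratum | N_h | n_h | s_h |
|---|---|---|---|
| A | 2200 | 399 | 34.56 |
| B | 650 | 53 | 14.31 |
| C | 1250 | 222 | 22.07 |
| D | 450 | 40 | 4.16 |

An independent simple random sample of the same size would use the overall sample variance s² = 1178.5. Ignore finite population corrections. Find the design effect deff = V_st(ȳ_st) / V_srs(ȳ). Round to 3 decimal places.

V̂(ȳ_st) = Σ W_h² s_h²/n_h, with W_h = N_h/N and N = 4550:
  stratum A: (2200/4550)²·34.56²/399 = 0.699837
  stratum B: (650/4550)²·14.31²/53 = 0.078851
  stratum C: (1250/4550)²·22.07²/222 = 0.165596
  stratum D: (450/4550)²·4.16²/40 = 0.00423184
V_st = 0.948516
V_srs = s²/n = 1178.5/714 = 1.65056
deff = V_st / V_srs = 0.948516/1.65056 = 0.5747

deff ≈ 0.575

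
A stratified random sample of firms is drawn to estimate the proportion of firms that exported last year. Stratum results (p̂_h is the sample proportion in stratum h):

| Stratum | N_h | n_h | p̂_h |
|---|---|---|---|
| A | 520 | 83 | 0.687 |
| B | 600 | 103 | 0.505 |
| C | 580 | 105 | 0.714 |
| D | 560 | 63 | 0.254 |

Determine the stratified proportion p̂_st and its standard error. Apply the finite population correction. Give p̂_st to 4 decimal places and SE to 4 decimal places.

N = 2260; stratum weights W_h = N_h/N.
p̂_st = Σ W_h p̂_h = (520·0.687 + 600·0.505 + 580·0.714 + 560·0.254)/2260 = 0.53832
V̂(p̂_st) = Σ W_h² (1 − n_h/N_h) p̂_h(1−p̂_h)/(n_h−1):
  stratum A: (520/2260)²·(1 − 83/520)·0.687·0.313/82 = 0.000116669
  stratum B: (600/2260)²·(1 − 103/600)·0.505·0.495/102 = 0.000143083
  stratum C: (580/2260)²·(1 − 105/580)·0.714·0.286/104 = 0.00010591
  stratum D: (560/2260)²·(1 − 63/560)·0.254·0.746/62 = 0.000166536
V̂(p̂_st) = 0.000532197; SE = √V̂ = 0.0230694

p̂_st ≈ 0.5383, SE ≈ 0.0231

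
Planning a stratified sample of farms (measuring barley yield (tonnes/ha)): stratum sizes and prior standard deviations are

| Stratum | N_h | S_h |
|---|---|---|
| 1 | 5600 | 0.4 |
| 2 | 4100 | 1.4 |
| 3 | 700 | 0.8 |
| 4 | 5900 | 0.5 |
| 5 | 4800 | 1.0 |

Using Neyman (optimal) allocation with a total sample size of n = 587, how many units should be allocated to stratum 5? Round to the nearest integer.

173

Neyman allocation: n_h = n · N_h S_h / Σ N_i S_i, with n = 587.
  stratum 1: N_h·S_h = 5600·0.4 = 2240.00
  stratum 2: N_h·S_h = 4100·1.4 = 5740.00
  stratum 3: N_h·S_h = 700·0.8 = 560.00
  stratum 4: N_h·S_h = 5900·0.5 = 2950.00
  stratum 5: N_h·S_h = 4800·1.0 = 4800.00
Σ N_h S_h = 16290.00
n for stratum 5 = 587·4800.00/16290.00 = 172.965 → 173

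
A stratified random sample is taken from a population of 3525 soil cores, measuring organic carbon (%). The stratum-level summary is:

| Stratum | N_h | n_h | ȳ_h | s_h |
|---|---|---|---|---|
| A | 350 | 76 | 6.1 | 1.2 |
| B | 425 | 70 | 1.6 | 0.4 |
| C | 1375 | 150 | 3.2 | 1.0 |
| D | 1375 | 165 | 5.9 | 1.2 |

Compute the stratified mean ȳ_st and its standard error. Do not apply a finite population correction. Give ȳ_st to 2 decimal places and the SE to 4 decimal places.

ȳ_st ≈ 4.35, SE ≈ 0.0506

ȳ_st = Σ W_h ȳ_h = (350·6.1 + 425·1.6 + 1375·3.2 + 1375·5.9)/3525 = 4.34823
V̂(ȳ_st) = Σ W_h² s_h²/n_h, with W_h = N_h/N and N = 3525:
  stratum A: (350/3525)²·1.2²/76 = 0.000186796
  stratum B: (425/3525)²·0.4²/70 = 3.32263e-05
  stratum C: (1375/3525)²·1.0²/150 = 0.00101437
  stratum D: (1375/3525)²·1.2²/165 = 0.0013279
V̂(ȳ_st) = 0.00256229
SE(ȳ_st) = √0.00256229 = 0.0506191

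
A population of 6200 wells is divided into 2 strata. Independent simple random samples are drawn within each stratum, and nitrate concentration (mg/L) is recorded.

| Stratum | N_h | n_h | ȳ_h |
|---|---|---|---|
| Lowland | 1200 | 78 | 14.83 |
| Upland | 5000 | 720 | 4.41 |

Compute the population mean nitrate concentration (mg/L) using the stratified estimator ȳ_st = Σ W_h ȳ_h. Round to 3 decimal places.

N = Σ N_h = 6200. Stratum weights W_h = N_h/N.
ȳ_st = (1200·14.83 + 5000·4.41) / 6200 = 6.42677

ȳ_st ≈ 6.427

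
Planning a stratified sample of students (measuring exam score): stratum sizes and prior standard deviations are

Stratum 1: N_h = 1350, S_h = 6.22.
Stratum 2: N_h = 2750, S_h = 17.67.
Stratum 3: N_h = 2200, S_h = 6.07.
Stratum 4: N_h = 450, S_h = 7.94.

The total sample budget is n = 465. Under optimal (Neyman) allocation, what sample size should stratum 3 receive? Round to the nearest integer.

84

Neyman allocation: n_h = n · N_h S_h / Σ N_i S_i, with n = 465.
  stratum 1: N_h·S_h = 1350·6.22 = 8397.00
  stratum 2: N_h·S_h = 2750·17.67 = 48592.50
  stratum 3: N_h·S_h = 2200·6.07 = 13354.00
  stratum 4: N_h·S_h = 450·7.94 = 3573.00
Σ N_h S_h = 73916.50
n for stratum 3 = 465·13354.00/73916.50 = 84.008 → 84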